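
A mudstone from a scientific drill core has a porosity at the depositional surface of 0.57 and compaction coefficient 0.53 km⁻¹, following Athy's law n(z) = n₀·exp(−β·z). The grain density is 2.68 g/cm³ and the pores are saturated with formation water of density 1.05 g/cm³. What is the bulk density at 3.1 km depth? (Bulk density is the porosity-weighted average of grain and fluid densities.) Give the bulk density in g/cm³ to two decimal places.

Porosity at depth: n = 0.57·exp(−0.53×3.1) = 0.57×0.1934 = 0.1102
Bulk density: ρ_b = (1−n)ρ_g + n·ρ_f = 0.8898×2.68 + 0.1102×1.05
       = 2.385 + 0.116 = 2.500 g/cm³

2.50 g/cm³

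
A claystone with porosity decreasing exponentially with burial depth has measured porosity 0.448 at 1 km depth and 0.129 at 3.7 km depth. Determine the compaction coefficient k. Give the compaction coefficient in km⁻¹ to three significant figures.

0.461 km⁻¹

Athy: phi(d) = phi₀ e^(−kd) ⇒ phi₁/phi₂ = e^{k(d₂−d₁)} ⇒ k = ln(phi₁/phi₂)/(d₂−d₁)
k = ln(0.448/0.129) / (3.7 − 1) = ln(3.473) / 2.7 = 1.2450 / 2.7 = 0.4611 km⁻¹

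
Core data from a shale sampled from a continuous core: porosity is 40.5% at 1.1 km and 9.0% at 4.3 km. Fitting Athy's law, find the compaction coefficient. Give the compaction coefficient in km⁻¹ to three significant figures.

0.470 km⁻¹

Athy: n(Z) = n₀ e^(−βZ) ⇒ n₁/n₂ = e^{β(Z₂−Z₁)} ⇒ β = ln(n₁/n₂)/(Z₂−Z₁)
β = ln(0.405/0.09) / (4.3 − 1.1) = ln(4.5) / 3.2 = 1.5041 / 3.2 = 0.47 km⁻¹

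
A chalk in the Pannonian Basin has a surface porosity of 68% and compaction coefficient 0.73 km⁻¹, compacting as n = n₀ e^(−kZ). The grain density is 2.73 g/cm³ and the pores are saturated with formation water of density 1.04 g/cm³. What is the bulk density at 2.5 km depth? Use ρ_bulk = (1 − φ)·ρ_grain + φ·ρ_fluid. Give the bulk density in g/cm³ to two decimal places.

2.54 g/cm³

Porosity at depth: n = 0.68·exp(−0.73×2.5) = 0.68×0.1612 = 0.1096
Bulk density: ρ_b = (1−n)ρ_g + n·ρ_f = 0.8904×2.73 + 0.1096×1.04
       = 2.431 + 0.114 = 2.545 g/cm³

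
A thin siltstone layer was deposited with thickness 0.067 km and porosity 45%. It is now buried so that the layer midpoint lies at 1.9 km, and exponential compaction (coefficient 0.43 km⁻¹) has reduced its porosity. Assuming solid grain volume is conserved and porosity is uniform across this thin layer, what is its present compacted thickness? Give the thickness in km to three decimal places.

Porosity at 1.9 km: phi = 0.45·exp(−0.43×1.9) = 0.1988
Solid-volume conservation: h(1−phi) = h₀(1−phi₀) ⇒ h = h₀·(1−phi₀)/(1−phi)
h = 0.067 × (1 − 0.45)/(1 − 0.1988) = 0.067 × 0.6865 = 0.0460 km

0.046 km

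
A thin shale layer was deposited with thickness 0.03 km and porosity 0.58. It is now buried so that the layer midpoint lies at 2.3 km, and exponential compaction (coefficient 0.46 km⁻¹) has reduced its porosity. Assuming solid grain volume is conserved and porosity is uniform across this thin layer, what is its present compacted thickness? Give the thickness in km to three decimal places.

Porosity at 2.3 km: phi = 0.58·exp(−0.46×2.3) = 0.2013
Solid-volume conservation: h(1−phi) = h₀(1−phi₀) ⇒ h = h₀·(1−phi₀)/(1−phi)
h = 0.03 × (1 − 0.58)/(1 − 0.2013) = 0.03 × 0.5259 = 0.0158 km

0.016 km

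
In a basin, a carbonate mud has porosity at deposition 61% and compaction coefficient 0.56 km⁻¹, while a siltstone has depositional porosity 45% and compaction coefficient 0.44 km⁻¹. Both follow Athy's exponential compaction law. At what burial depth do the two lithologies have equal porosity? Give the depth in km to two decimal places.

2.54 km

Set phi₀ₐ e^(−kₐd) = phi₀ᵦ e^(−kᵦd) ⇒ ln(phi₀ₐ/phi₀ᵦ) = (kₐ − kᵦ)·d
d = ln(0.61/0.45) / (0.56 − 0.44) = 0.3042 / 0.12 = 2.535 km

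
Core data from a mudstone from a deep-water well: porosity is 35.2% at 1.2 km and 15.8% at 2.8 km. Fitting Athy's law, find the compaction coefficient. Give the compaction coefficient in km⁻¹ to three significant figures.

Athy: n(d) = n₀ e^(−βd) ⇒ n₁/n₂ = e^{β(d₂−d₁)} ⇒ β = ln(n₁/n₂)/(d₂−d₁)
β = ln(0.352/0.158) / (2.8 − 1.2) = ln(2.228) / 1.6 = 0.8010 / 1.6 = 0.5006 km⁻¹

0.501 km⁻¹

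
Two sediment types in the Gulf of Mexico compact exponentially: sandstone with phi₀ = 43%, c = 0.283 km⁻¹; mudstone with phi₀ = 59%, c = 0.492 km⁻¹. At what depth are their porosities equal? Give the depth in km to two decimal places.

Set phi₀ₐ e^(−cₐz) = phi₀ᵦ e^(−cᵦz) ⇒ ln(phi₀ₐ/phi₀ᵦ) = (cₐ − cᵦ)·z
z = ln(0.43/0.59) / (0.283 − 0.492) = -0.3163 / -0.209 = 1.514 km

1.51 km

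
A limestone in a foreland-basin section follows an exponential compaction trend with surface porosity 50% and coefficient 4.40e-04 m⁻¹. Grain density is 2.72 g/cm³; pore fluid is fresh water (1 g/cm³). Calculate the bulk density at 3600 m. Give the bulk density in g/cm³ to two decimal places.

2.54 g/cm³

Working in km (1 km = 1000 m; β in km⁻¹ = β in m⁻¹ × 1000):
Porosity at depth: phi = 0.5·exp(−0.44×3.6) = 0.5×0.2052 = 0.1026
Bulk density: ρ_b = (1−phi)ρ_g + phi·ρ_f = 0.8974×2.72 + 0.1026×1
       = 2.441 + 0.103 = 2.544 g/cm³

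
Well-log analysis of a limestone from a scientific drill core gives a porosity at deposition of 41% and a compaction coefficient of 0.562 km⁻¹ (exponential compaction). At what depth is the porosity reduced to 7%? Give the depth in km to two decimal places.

Invert Athy's law: Z = ln(phi₀/phi) / k
Z = ln(0.41/0.07) / 0.562 = ln(5.857) / 0.562 = 1.7677 / 0.562 = 3.145 km

3.15 km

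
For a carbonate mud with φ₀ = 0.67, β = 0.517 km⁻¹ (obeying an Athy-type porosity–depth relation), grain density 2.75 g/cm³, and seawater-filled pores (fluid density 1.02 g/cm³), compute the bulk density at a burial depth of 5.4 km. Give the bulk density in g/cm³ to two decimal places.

2.68 g/cm³

Porosity at depth: φ = 0.67·exp(−0.517×5.4) = 0.67×0.0613 = 0.0411
Bulk density: ρ_b = (1−φ)ρ_g + φ·ρ_f = 0.9589×2.75 + 0.0411×1.02
       = 2.637 + 0.042 = 2.679 g/cm³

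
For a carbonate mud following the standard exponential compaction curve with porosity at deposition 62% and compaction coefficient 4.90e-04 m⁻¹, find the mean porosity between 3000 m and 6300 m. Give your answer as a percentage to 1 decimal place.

7.1%

Working in km (1 km = 1000 m; β in km⁻¹ = β in m⁻¹ × 1000):
⟨φ⟩ = (1/(z₂−z₁)) ∫ φ₀ e^(−βz) dz = φ₀·(e^(−β·z₁) − e^(−β·z₂)) / (β·(z₂−z₁))
e^(−0.49×3) = 0.2299; e^(−0.49×6.3) = 0.0456
⟨φ⟩ = 0.62 × (0.2299 − 0.0456) / (0.49 × 3.3) = 0.62 × 0.1140 = 0.0707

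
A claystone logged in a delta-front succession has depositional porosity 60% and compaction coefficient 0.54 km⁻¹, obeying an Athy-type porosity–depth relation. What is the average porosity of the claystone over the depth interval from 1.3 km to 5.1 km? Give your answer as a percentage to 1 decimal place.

12.6%

⟨phi⟩ = (1/(Z₂−Z₁)) ∫ phi₀ e^(−kZ) dZ = phi₀·(e^(−k·Z₁) − e^(−k·Z₂)) / (k·(Z₂−Z₁))
e^(−0.54×1.3) = 0.4956; e^(−0.54×5.1) = 0.0637
⟨phi⟩ = 0.6 × (0.4956 − 0.0637) / (0.54 × 3.8) = 0.6 × 0.2105 = 0.1263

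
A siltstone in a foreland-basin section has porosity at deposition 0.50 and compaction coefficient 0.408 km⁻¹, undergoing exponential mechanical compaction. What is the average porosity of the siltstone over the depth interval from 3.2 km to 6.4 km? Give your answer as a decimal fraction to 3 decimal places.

⟨φ⟩ = (1/(z₂−z₁)) ∫ φ₀ e^(−βz) dz = φ₀·(e^(−β·z₁) − e^(−β·z₂)) / (β·(z₂−z₁))
e^(−0.408×3.2) = 0.2710; e^(−0.408×6.4) = 0.0734
⟨φ⟩ = 0.5 × (0.2710 − 0.0734) / (0.408 × 3.2) = 0.5 × 0.1513 = 0.0757

0.076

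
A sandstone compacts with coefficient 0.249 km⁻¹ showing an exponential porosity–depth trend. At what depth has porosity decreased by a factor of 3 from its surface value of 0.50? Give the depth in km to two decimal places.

φ/φ₀ = 1/3 ⇒ exp(−k·z) = 1/3 ⇒ z = ln(3) / k
z = 1.0986 / 0.249 = 4.412 km

4.41 km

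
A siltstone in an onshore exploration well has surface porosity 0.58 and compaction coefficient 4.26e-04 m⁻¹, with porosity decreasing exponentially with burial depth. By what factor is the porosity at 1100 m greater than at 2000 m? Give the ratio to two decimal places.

1.47

Working in km (1 km = 1000 m; β in km⁻¹ = β in m⁻¹ × 1000):
n(z₁)/n(z₂) = e^(−β·z₁)/e^(−β·z₂) = e^{β(z₂−z₁)}
= exp(0.426 × 0.9) = exp(0.3834) = 1.4673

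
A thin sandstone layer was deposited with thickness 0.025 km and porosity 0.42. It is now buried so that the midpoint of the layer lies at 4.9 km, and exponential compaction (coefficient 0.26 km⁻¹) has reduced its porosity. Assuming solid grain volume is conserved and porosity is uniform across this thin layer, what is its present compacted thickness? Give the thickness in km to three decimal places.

0.016 km

Porosity at 4.9 km: φ = 0.42·exp(−0.26×4.9) = 0.1175
Solid-volume conservation: h(1−φ) = h₀(1−φ₀) ⇒ h = h₀·(1−φ₀)/(1−φ)
h = 0.025 × (1 − 0.42)/(1 − 0.1175) = 0.025 × 0.6572 = 0.0164 km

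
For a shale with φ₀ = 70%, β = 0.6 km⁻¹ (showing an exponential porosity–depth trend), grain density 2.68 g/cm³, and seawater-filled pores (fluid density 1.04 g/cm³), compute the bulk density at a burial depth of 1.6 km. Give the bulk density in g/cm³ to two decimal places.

Porosity at depth: φ = 0.7·exp(−0.6×1.6) = 0.7×0.3829 = 0.2680
Bulk density: ρ_b = (1−φ)ρ_g + φ·ρ_f = 0.7320×2.68 + 0.2680×1.04
       = 1.962 + 0.279 = 2.240 g/cm³

2.24 g/cm³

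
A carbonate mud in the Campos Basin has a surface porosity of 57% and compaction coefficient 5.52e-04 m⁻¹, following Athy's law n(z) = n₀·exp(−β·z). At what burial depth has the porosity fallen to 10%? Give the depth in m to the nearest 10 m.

Working in km (1 km = 1000 m; β in km⁻¹ = β in m⁻¹ × 1000):
Invert Athy's law: z = ln(n₀/n) / β
z = ln(0.57/0.1) / 0.552 = ln(5.7) / 0.552 = 1.7405 / 0.552 = 3.153 km

3150 m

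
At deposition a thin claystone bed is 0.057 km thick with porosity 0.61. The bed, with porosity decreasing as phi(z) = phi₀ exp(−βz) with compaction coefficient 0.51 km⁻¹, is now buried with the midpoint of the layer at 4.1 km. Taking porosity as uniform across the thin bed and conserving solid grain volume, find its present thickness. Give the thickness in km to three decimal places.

Porosity at 4.1 km: phi = 0.61·exp(−0.51×4.1) = 0.0754
Solid-volume conservation: h(1−phi) = h₀(1−phi₀) ⇒ h = h₀·(1−phi₀)/(1−phi)
h = 0.057 × (1 − 0.61)/(1 − 0.0754) = 0.057 × 0.4218 = 0.0240 km

0.024 km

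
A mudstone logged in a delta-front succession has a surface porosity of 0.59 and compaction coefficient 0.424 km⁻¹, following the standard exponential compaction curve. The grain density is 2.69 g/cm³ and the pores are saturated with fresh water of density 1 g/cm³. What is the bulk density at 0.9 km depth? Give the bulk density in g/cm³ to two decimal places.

2.01 g/cm³

Porosity at depth: phi = 0.59·exp(−0.424×0.9) = 0.59×0.6828 = 0.4028
Bulk density: ρ_b = (1−phi)ρ_g + phi·ρ_f = 0.5972×2.69 + 0.4028×1
       = 1.606 + 0.403 = 2.009 g/cm³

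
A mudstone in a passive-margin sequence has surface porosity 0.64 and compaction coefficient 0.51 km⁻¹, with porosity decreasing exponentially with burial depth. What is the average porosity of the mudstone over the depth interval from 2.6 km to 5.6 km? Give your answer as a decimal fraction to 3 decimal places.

⟨n⟩ = (1/(Z₂−Z₁)) ∫ n₀ e^(−cZ) dZ = n₀·(e^(−c·Z₁) − e^(−c·Z₂)) / (c·(Z₂−Z₁))
e^(−0.51×2.6) = 0.2655; e^(−0.51×5.6) = 0.0575
⟨n⟩ = 0.64 × (0.2655 − 0.0575) / (0.51 × 3) = 0.64 × 0.1360 = 0.0870

0.087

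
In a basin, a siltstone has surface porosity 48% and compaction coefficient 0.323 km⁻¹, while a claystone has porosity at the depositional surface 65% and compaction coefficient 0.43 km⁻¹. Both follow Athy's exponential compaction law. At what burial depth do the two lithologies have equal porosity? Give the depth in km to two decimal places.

2.83 km

Set n₀ₐ e^(−βₐz) = n₀ᵦ e^(−βᵦz) ⇒ ln(n₀ₐ/n₀ᵦ) = (βₐ − βᵦ)·z
z = ln(0.48/0.65) / (0.323 − 0.43) = -0.3032 / -0.107 = 2.834 km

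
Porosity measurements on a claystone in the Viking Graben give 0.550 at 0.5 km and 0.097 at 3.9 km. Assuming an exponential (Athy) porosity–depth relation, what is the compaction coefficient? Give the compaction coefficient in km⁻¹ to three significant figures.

Athy: n(Z) = n₀ e^(−βZ) ⇒ n₁/n₂ = e^{β(Z₂−Z₁)} ⇒ β = ln(n₁/n₂)/(Z₂−Z₁)
β = ln(0.55/0.097) / (3.9 − 0.5) = ln(5.67) / 3.4 = 1.7352 / 3.4 = 0.5104 km⁻¹

0.510 km⁻¹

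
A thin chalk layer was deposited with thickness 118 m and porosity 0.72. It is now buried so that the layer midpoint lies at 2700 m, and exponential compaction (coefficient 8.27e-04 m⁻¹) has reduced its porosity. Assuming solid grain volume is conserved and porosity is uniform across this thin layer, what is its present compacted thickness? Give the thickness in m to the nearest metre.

Working in km (1 km = 1000 m; c in km⁻¹ = c in m⁻¹ × 1000):
Porosity at 2.7 km: n = 0.72·exp(−0.827×2.7) = 0.0772
Solid-volume conservation: h(1−n) = h₀(1−n₀) ⇒ h = h₀·(1−n₀)/(1−n)
h = 0.118 × (1 − 0.72)/(1 − 0.0772) = 0.118 × 0.3034 = 0.0358 km

36 m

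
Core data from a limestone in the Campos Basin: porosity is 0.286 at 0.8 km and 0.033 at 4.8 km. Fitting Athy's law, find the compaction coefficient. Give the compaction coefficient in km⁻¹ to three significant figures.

Athy: φ(z) = φ₀ e^(−βz) ⇒ φ₁/φ₂ = e^{β(z₂−z₁)} ⇒ β = ln(φ₁/φ₂)/(z₂−z₁)
β = ln(0.286/0.033) / (4.8 − 0.8) = ln(8.667) / 4 = 2.1595 / 4 = 0.5399 km⁻¹

0.540 km⁻¹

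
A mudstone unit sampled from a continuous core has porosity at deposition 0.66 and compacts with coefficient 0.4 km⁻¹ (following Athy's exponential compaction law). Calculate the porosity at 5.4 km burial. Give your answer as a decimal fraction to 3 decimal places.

0.076

n = n₀·exp(−β·z) = 0.66 × exp(−0.4 × 5.4) = 0.66 × exp(−2.16)
  = 0.66 × 0.1153 = 0.0761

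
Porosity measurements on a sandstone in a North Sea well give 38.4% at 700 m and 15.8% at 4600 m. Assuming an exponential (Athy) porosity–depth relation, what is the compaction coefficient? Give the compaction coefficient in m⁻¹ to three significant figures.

0.000228 m⁻¹

Working in km (1 km = 1000 m; β in km⁻¹ = β in m⁻¹ × 1000):
Athy: phi(d) = phi₀ e^(−βd) ⇒ phi₁/phi₂ = e^{β(d₂−d₁)} ⇒ β = ln(phi₁/phi₂)/(d₂−d₁)
β = ln(0.384/0.158) / (4.6 − 0.7) = ln(2.43) / 3.9 = 0.8880 / 3.9 = 0.2277 km⁻¹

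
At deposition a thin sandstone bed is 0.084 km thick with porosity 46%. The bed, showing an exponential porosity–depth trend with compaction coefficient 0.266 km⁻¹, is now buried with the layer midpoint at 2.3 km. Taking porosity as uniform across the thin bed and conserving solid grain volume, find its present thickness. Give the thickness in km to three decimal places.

0.060 km

Porosity at 2.3 km: φ = 0.46·exp(−0.266×2.3) = 0.2495
Solid-volume conservation: h(1−φ) = h₀(1−φ₀) ⇒ h = h₀·(1−φ₀)/(1−φ)
h = 0.084 × (1 − 0.46)/(1 − 0.2495) = 0.084 × 0.7195 = 0.0604 km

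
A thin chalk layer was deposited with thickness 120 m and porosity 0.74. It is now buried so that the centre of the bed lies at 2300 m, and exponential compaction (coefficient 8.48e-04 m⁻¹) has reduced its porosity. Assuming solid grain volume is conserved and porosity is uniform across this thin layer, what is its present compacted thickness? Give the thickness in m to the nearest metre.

35 m

Working in km (1 km = 1000 m; c in km⁻¹ = c in m⁻¹ × 1000):
Porosity at 2.3 km: phi = 0.74·exp(−0.848×2.3) = 0.1052
Solid-volume conservation: h(1−phi) = h₀(1−phi₀) ⇒ h = h₀·(1−phi₀)/(1−phi)
h = 0.12 × (1 − 0.74)/(1 − 0.1052) = 0.12 × 0.2906 = 0.0349 km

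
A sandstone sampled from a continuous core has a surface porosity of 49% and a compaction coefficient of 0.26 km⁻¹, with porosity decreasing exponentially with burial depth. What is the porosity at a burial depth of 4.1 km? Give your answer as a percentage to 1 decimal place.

φ = φ₀·exp(−c·Z) = 0.49 × exp(−0.26 × 4.1) = 0.49 × exp(−1.066)
  = 0.49 × 0.3444 = 0.1687

16.9%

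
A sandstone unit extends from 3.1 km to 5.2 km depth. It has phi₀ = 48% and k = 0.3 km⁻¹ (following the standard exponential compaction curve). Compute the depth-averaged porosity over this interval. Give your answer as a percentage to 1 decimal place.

14.1%

⟨phi⟩ = (1/(z₂−z₁)) ∫ phi₀ e^(−kz) dz = phi₀·(e^(−k·z₁) − e^(−k·z₂)) / (k·(z₂−z₁))
e^(−0.3×3.1) = 0.3946; e^(−0.3×5.2) = 0.2101
⟨phi⟩ = 0.48 × (0.3946 − 0.2101) / (0.3 × 2.1) = 0.48 × 0.2927 = 0.1405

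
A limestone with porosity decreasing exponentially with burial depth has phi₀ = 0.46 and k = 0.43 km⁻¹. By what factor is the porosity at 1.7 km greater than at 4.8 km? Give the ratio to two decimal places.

3.79

phi(z₁)/phi(z₂) = e^(−k·z₁)/e^(−k·z₂) = e^{k(z₂−z₁)}
= exp(0.43 × 3.1) = exp(1.333) = 3.7924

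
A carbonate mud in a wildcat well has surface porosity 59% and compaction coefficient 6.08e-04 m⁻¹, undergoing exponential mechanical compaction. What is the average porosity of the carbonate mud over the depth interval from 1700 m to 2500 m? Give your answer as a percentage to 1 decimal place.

Working in km (1 km = 1000 m; β in km⁻¹ = β in m⁻¹ × 1000):
⟨φ⟩ = (1/(d₂−d₁)) ∫ φ₀ e^(−βd) dd = φ₀·(e^(−β·d₁) − e^(−β·d₂)) / (β·(d₂−d₁))
e^(−0.608×1.7) = 0.3557; e^(−0.608×2.5) = 0.2187
⟨φ⟩ = 0.59 × (0.3557 − 0.2187) / (0.608 × 0.8) = 0.59 × 0.2817 = 0.1662

16.6%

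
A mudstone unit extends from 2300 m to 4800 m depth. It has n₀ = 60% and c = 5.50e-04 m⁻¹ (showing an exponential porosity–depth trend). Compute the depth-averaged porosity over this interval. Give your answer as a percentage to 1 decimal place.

9.2%

Working in km (1 km = 1000 m; c in km⁻¹ = c in m⁻¹ × 1000):
⟨n⟩ = (1/(Z₂−Z₁)) ∫ n₀ e^(−cZ) dZ = n₀·(e^(−c·Z₁) − e^(−c·Z₂)) / (c·(Z₂−Z₁))
e^(−0.55×2.3) = 0.2822; e^(−0.55×4.8) = 0.0714
⟨n⟩ = 0.6 × (0.2822 − 0.0714) / (0.55 × 2.5) = 0.6 × 0.1534 = 0.0920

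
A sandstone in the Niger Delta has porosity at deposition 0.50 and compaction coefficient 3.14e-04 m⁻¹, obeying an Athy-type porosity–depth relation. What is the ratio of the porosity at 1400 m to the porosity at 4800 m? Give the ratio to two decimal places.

2.91

Working in km (1 km = 1000 m; k in km⁻¹ = k in m⁻¹ × 1000):
phi(Z₁)/phi(Z₂) = e^(−k·Z₁)/e^(−k·Z₂) = e^{k(Z₂−Z₁)}
= exp(0.314 × 3.4) = exp(1.068) = 2.9084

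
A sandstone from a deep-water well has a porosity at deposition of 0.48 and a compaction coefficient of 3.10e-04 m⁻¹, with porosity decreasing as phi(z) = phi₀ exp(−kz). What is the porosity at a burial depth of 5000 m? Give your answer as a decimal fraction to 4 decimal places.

0.1019

Working in km (1 km = 1000 m; k in km⁻¹ = k in m⁻¹ × 1000):
phi = phi₀·exp(−k·z) = 0.48 × exp(−0.31 × 5) = 0.48 × exp(−1.55)
  = 0.48 × 0.2122 = 0.1019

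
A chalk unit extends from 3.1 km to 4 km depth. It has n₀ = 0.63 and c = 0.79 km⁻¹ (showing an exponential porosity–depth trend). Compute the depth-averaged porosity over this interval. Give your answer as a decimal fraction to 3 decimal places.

0.039

⟨n⟩ = (1/(z₂−z₁)) ∫ n₀ e^(−cz) dz = n₀·(e^(−c·z₁) − e^(−c·z₂)) / (c·(z₂−z₁))
e^(−0.79×3.1) = 0.0864; e^(−0.79×4) = 0.0424
⟨n⟩ = 0.63 × (0.0864 − 0.0424) / (0.79 × 0.9) = 0.63 × 0.0618 = 0.0389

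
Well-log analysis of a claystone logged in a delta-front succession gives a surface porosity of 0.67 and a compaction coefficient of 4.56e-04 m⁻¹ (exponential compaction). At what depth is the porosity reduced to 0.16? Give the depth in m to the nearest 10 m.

3140 m

Working in km (1 km = 1000 m; k in km⁻¹ = k in m⁻¹ × 1000):
Invert Athy's law: Z = ln(φ₀/φ) / k
Z = ln(0.67/0.16) / 0.456 = ln(4.188) / 0.456 = 1.4321 / 0.456 = 3.141 km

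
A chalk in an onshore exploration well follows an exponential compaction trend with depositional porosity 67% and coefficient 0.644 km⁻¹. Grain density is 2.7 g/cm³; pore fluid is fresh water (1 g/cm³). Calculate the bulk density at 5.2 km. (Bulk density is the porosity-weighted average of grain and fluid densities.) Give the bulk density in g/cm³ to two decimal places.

Porosity at depth: n = 0.67·exp(−0.644×5.2) = 0.67×0.0351 = 0.0235
Bulk density: ρ_b = (1−n)ρ_g + n·ρ_f = 0.9765×2.7 + 0.0235×1
       = 2.636 + 0.024 = 2.660 g/cm³

2.66 g/cm³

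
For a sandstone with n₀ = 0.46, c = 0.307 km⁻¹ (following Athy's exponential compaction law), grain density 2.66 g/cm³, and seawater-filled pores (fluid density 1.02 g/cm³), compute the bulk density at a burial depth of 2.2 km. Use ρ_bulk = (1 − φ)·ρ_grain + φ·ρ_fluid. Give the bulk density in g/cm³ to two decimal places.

Porosity at depth: n = 0.46·exp(−0.307×2.2) = 0.46×0.5090 = 0.2341
Bulk density: ρ_b = (1−n)ρ_g + n·ρ_f = 0.7659×2.66 + 0.2341×1.02
       = 2.037 + 0.239 = 2.276 g/cm³

2.28 g/cm³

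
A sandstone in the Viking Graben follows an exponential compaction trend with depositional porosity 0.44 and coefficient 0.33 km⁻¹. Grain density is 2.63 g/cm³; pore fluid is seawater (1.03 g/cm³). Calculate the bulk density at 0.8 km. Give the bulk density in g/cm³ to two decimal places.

2.09 g/cm³

Porosity at depth: n = 0.44·exp(−0.33×0.8) = 0.44×0.7680 = 0.3379
Bulk density: ρ_b = (1−n)ρ_g + n·ρ_f = 0.6621×2.63 + 0.3379×1.03
       = 1.741 + 0.348 = 2.089 g/cm³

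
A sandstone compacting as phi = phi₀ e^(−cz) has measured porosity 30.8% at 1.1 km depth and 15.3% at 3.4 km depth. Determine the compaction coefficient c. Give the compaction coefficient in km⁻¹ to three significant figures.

0.304 km⁻¹

Athy: phi(z) = phi₀ e^(−cz) ⇒ phi₁/phi₂ = e^{c(z₂−z₁)} ⇒ c = ln(phi₁/phi₂)/(z₂−z₁)
c = ln(0.308/0.153) / (3.4 − 1.1) = ln(2.013) / 2.3 = 0.6997 / 2.3 = 0.3042 km⁻¹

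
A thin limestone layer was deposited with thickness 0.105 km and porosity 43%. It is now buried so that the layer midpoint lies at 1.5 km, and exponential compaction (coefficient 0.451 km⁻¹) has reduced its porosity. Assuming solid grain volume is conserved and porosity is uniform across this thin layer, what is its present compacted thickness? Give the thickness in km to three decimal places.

0.077 km

Porosity at 1.5 km: n = 0.43·exp(−0.451×1.5) = 0.2186
Solid-volume conservation: h(1−n) = h₀(1−n₀) ⇒ h = h₀·(1−n₀)/(1−n)
h = 0.105 × (1 − 0.43)/(1 − 0.2186) = 0.105 × 0.7295 = 0.0766 km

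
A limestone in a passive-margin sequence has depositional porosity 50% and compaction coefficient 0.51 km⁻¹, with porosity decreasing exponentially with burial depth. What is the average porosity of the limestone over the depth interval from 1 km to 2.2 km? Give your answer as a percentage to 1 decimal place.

22.5%

⟨φ⟩ = (1/(z₂−z₁)) ∫ φ₀ e^(−cz) dz = φ₀·(e^(−c·z₁) − e^(−c·z₂)) / (c·(z₂−z₁))
e^(−0.51×1) = 0.6005; e^(−0.51×2.2) = 0.3256
⟨φ⟩ = 0.5 × (0.6005 − 0.3256) / (0.51 × 1.2) = 0.5 × 0.4491 = 0.2246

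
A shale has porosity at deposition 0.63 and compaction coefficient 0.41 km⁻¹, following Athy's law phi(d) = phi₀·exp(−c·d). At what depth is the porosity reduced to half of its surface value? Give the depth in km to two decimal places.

phi/phi₀ = 1/2 ⇒ exp(−c·d) = 1/2 ⇒ d = ln(2) / c
d = 0.6931 / 0.41 = 1.691 km

1.69 km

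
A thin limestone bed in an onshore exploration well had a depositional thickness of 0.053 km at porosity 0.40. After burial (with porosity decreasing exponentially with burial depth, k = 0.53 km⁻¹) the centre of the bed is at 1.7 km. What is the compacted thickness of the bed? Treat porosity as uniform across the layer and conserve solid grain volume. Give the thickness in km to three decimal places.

0.038 km

Porosity at 1.7 km: φ = 0.4·exp(−0.53×1.7) = 0.1625
Solid-volume conservation: h(1−φ) = h₀(1−φ₀) ⇒ h = h₀·(1−φ₀)/(1−φ)
h = 0.053 × (1 − 0.4)/(1 − 0.1625) = 0.053 × 0.7164 = 0.0380 km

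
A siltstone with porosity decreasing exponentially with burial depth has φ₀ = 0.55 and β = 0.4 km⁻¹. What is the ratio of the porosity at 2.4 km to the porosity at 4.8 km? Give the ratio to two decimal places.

2.61

φ(d₁)/φ(d₂) = e^(−β·d₁)/e^(−β·d₂) = e^{β(d₂−d₁)}
= exp(0.4 × 2.4) = exp(0.96) = 2.6117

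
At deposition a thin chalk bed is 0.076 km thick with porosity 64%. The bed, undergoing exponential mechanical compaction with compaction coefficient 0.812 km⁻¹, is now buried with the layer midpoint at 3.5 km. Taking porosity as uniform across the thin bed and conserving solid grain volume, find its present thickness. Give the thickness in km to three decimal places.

0.028 km

Porosity at 3.5 km: φ = 0.64·exp(−0.812×3.5) = 0.0373
Solid-volume conservation: h(1−φ) = h₀(1−φ₀) ⇒ h = h₀·(1−φ₀)/(1−φ)
h = 0.076 × (1 − 0.64)/(1 − 0.0373) = 0.076 × 0.3740 = 0.0284 km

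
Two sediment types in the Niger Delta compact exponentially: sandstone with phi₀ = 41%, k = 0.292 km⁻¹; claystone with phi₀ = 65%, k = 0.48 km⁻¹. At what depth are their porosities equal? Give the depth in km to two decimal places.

2.45 km

Set phi₀ₐ e^(−kₐd) = phi₀ᵦ e^(−kᵦd) ⇒ ln(phi₀ₐ/phi₀ᵦ) = (kₐ − kᵦ)·d
d = ln(0.41/0.65) / (0.292 − 0.48) = -0.4608 / -0.188 = 2.451 km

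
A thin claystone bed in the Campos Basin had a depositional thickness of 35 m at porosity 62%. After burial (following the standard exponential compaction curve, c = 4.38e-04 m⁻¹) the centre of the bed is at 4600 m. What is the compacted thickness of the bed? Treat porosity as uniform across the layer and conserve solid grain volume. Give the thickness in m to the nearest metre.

14 m

Working in km (1 km = 1000 m; c in km⁻¹ = c in m⁻¹ × 1000):
Porosity at 4.6 km: n = 0.62·exp(−0.438×4.6) = 0.0827
Solid-volume conservation: h(1−n) = h₀(1−n₀) ⇒ h = h₀·(1−n₀)/(1−n)
h = 0.035 × (1 − 0.62)/(1 − 0.0827) = 0.035 × 0.4142 = 0.0145 km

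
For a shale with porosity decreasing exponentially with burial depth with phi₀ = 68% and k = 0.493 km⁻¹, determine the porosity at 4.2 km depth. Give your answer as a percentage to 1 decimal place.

8.6%

phi = phi₀·exp(−k·d) = 0.68 × exp(−0.493 × 4.2) = 0.68 × exp(−2.071)
  = 0.68 × 0.1261 = 0.0858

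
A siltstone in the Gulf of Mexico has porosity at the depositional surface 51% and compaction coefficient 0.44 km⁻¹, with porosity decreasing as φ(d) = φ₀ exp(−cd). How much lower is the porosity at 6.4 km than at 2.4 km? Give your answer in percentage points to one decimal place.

φ(2.4) = 0.51·e^(−0.44×2.4) = 0.1774
φ(6.4) = 0.51·e^(−0.44×6.4) = 0.0305
Δφ = 0.1774 − 0.0305 = 0.1469

14.7 percentage points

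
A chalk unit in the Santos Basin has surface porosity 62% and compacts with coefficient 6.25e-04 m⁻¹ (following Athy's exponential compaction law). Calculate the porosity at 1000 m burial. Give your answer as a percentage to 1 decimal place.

33.2%

Working in km (1 km = 1000 m; c in km⁻¹ = c in m⁻¹ × 1000):
phi = phi₀·exp(−c·Z) = 0.62 × exp(−0.625 × 1) = 0.62 × exp(−0.625)
  = 0.62 × 0.5353 = 0.3319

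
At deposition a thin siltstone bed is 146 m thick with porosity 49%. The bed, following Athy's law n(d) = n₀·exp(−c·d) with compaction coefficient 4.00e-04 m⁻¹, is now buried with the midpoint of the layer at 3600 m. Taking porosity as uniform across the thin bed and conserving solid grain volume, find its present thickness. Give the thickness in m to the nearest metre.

Working in km (1 km = 1000 m; c in km⁻¹ = c in m⁻¹ × 1000):
Porosity at 3.6 km: n = 0.49·exp(−0.4×3.6) = 0.1161
Solid-volume conservation: h(1−n) = h₀(1−n₀) ⇒ h = h₀·(1−n₀)/(1−n)
h = 0.146 × (1 − 0.49)/(1 − 0.1161) = 0.146 × 0.5770 = 0.0842 km

84 m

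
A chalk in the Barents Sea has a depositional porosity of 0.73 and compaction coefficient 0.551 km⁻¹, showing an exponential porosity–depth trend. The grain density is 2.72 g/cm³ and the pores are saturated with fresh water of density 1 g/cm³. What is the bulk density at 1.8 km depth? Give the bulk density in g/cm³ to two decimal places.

2.25 g/cm³

Porosity at depth: phi = 0.73·exp(−0.551×1.8) = 0.73×0.3709 = 0.2708
Bulk density: ρ_b = (1−phi)ρ_g + phi·ρ_f = 0.7292×2.72 + 0.2708×1
       = 1.984 + 0.271 = 2.254 g/cm³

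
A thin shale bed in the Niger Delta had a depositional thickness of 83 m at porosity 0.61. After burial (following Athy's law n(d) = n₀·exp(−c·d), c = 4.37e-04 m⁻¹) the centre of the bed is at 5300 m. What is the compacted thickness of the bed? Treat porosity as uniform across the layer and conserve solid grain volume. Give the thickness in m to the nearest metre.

Working in km (1 km = 1000 m; c in km⁻¹ = c in m⁻¹ × 1000):
Porosity at 5.3 km: n = 0.61·exp(−0.437×5.3) = 0.0602
Solid-volume conservation: h(1−n) = h₀(1−n₀) ⇒ h = h₀·(1−n₀)/(1−n)
h = 0.083 × (1 − 0.61)/(1 − 0.0602) = 0.083 × 0.4150 = 0.0344 km

34 m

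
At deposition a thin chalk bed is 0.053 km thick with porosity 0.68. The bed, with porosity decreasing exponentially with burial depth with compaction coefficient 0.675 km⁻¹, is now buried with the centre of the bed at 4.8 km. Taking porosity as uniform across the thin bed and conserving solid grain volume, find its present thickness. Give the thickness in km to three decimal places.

Porosity at 4.8 km: phi = 0.68·exp(−0.675×4.8) = 0.0266
Solid-volume conservation: h(1−phi) = h₀(1−phi₀) ⇒ h = h₀·(1−phi₀)/(1−phi)
h = 0.053 × (1 − 0.68)/(1 − 0.0266) = 0.053 × 0.3288 = 0.0174 km

0.017 km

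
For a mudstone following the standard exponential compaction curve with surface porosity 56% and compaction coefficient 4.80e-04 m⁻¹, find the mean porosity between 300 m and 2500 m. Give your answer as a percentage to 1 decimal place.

Working in km (1 km = 1000 m; k in km⁻¹ = k in m⁻¹ × 1000):
⟨n⟩ = (1/(d₂−d₁)) ∫ n₀ e^(−kd) dd = n₀·(e^(−k·d₁) − e^(−k·d₂)) / (k·(d₂−d₁))
e^(−0.48×0.3) = 0.8659; e^(−0.48×2.5) = 0.3012
⟨n⟩ = 0.56 × (0.8659 − 0.3012) / (0.48 × 2.2) = 0.56 × 0.5347 = 0.2995

29.9%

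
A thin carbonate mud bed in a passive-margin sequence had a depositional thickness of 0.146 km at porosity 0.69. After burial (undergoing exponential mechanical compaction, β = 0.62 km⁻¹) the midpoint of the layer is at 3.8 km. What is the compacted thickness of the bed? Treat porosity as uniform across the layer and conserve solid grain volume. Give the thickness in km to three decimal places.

0.048 km

Porosity at 3.8 km: n = 0.69·exp(−0.62×3.8) = 0.0654
Solid-volume conservation: h(1−n) = h₀(1−n₀) ⇒ h = h₀·(1−n₀)/(1−n)
h = 0.146 × (1 − 0.69)/(1 − 0.0654) = 0.146 × 0.3317 = 0.0484 km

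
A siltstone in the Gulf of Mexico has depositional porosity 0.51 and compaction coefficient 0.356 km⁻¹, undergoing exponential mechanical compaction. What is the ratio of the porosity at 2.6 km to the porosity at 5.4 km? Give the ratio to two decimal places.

n(d₁)/n(d₂) = e^(−β·d₁)/e^(−β·d₂) = e^{β(d₂−d₁)}
= exp(0.356 × 2.8) = exp(0.9968) = 2.7096

2.71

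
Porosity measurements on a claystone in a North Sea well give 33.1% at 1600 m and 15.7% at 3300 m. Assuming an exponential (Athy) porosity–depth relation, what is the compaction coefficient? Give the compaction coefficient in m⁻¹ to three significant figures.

Working in km (1 km = 1000 m; c in km⁻¹ = c in m⁻¹ × 1000):
Athy: phi(d) = phi₀ e^(−cd) ⇒ phi₁/phi₂ = e^{c(d₂−d₁)} ⇒ c = ln(phi₁/phi₂)/(d₂−d₁)
c = ln(0.331/0.157) / (3.3 − 1.6) = ln(2.108) / 1.7 = 0.7459 / 1.7 = 0.4387 km⁻¹

0.000439 m⁻¹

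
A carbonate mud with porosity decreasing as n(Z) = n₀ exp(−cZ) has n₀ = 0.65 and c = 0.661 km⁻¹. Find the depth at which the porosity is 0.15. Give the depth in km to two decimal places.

2.22 km

Invert Athy's law: Z = ln(n₀/n) / c
Z = ln(0.65/0.15) / 0.661 = ln(4.333) / 0.661 = 1.4663 / 0.661 = 2.218 km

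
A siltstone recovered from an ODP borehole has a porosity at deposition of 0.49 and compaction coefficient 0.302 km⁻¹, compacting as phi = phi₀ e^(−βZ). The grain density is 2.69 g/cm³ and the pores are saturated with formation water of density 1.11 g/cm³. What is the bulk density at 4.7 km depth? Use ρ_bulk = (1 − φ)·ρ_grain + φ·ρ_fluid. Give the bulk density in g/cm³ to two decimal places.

Porosity at depth: phi = 0.49·exp(−0.302×4.7) = 0.49×0.2419 = 0.1185
Bulk density: ρ_b = (1−phi)ρ_g + phi·ρ_f = 0.8815×2.69 + 0.1185×1.11
       = 2.371 + 0.132 = 2.503 g/cm³

2.50 g/cm³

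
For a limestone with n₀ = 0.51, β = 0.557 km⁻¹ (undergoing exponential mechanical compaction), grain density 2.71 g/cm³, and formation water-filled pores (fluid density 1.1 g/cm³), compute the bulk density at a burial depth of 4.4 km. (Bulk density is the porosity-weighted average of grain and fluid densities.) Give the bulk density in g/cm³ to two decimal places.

Porosity at depth: n = 0.51·exp(−0.557×4.4) = 0.51×0.0862 = 0.0440
Bulk density: ρ_b = (1−n)ρ_g + n·ρ_f = 0.9560×2.71 + 0.0440×1.1
       = 2.591 + 0.048 = 2.639 g/cm³

2.64 g/cm³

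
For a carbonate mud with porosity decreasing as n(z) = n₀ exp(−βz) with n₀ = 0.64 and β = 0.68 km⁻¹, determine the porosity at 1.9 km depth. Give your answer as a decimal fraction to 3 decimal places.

n = n₀·exp(−β·z) = 0.64 × exp(−0.68 × 1.9) = 0.64 × exp(−1.292)
  = 0.64 × 0.2747 = 0.1758

0.176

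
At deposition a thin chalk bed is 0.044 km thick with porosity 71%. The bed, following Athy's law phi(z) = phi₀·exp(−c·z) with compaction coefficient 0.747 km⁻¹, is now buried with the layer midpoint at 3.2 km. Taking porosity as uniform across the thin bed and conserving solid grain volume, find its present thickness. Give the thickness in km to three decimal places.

Porosity at 3.2 km: phi = 0.71·exp(−0.747×3.2) = 0.0650
Solid-volume conservation: h(1−phi) = h₀(1−phi₀) ⇒ h = h₀·(1−phi₀)/(1−phi)
h = 0.044 × (1 − 0.71)/(1 − 0.0650) = 0.044 × 0.3102 = 0.0136 km

0.014 km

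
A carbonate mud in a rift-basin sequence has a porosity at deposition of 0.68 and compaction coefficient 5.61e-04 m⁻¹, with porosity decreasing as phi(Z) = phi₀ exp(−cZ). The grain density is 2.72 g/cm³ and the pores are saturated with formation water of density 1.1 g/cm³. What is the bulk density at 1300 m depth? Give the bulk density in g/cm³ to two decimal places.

Working in km (1 km = 1000 m; c in km⁻¹ = c in m⁻¹ × 1000):
Porosity at depth: phi = 0.68·exp(−0.561×1.3) = 0.68×0.4822 = 0.3279
Bulk density: ρ_b = (1−phi)ρ_g + phi·ρ_f = 0.6721×2.72 + 0.3279×1.1
       = 1.828 + 0.361 = 2.189 g/cm³

2.19 g/cm³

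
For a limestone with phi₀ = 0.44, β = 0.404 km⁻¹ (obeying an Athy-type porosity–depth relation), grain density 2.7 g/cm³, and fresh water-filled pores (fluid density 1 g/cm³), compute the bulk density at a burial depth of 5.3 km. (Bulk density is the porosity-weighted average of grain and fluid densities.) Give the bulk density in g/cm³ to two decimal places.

2.61 g/cm³

Porosity at depth: phi = 0.44·exp(−0.404×5.3) = 0.44×0.1175 = 0.0517
Bulk density: ρ_b = (1−phi)ρ_g + phi·ρ_f = 0.9483×2.7 + 0.0517×1
       = 2.560 + 0.052 = 2.612 g/cm³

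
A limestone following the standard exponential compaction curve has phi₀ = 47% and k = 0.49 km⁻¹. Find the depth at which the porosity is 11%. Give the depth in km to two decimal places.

Invert Athy's law: Z = ln(phi₀/phi) / k
Z = ln(0.47/0.11) / 0.49 = ln(4.273) / 0.49 = 1.4523 / 0.49 = 2.964 km

2.96 km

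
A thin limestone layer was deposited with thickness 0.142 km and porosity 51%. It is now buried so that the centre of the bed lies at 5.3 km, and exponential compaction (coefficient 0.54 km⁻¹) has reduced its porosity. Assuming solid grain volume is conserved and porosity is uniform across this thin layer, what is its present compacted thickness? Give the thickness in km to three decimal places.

0.072 km

Porosity at 5.3 km: n = 0.51·exp(−0.54×5.3) = 0.0291
Solid-volume conservation: h(1−n) = h₀(1−n₀) ⇒ h = h₀·(1−n₀)/(1−n)
h = 0.142 × (1 − 0.51)/(1 − 0.0291) = 0.142 × 0.5047 = 0.0717 km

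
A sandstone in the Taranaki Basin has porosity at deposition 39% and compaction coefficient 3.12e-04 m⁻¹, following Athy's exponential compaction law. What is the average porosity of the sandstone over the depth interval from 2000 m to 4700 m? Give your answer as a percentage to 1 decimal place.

14.1%

Working in km (1 km = 1000 m; β in km⁻¹ = β in m⁻¹ × 1000):
⟨φ⟩ = (1/(Z₂−Z₁)) ∫ φ₀ e^(−βZ) dZ = φ₀·(e^(−β·Z₁) − e^(−β·Z₂)) / (β·(Z₂−Z₁))
e^(−0.312×2) = 0.5358; e^(−0.312×4.7) = 0.2308
⟨φ⟩ = 0.39 × (0.5358 − 0.2308) / (0.312 × 2.7) = 0.39 × 0.3621 = 0.1412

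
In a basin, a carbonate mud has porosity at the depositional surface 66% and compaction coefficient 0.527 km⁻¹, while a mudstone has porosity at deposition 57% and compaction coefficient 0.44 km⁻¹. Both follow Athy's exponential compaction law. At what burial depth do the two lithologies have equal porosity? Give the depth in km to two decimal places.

1.69 km

Set φ₀ₐ e^(−βₐZ) = φ₀ᵦ e^(−βᵦZ) ⇒ ln(φ₀ₐ/φ₀ᵦ) = (βₐ − βᵦ)·Z
Z = ln(0.66/0.57) / (0.527 − 0.44) = 0.1466 / 0.087 = 1.685 km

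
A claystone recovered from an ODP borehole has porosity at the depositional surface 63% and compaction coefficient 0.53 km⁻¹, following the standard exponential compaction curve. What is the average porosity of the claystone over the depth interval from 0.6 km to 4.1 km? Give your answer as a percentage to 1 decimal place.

⟨phi⟩ = (1/(d₂−d₁)) ∫ phi₀ e^(−cd) dd = phi₀·(e^(−c·d₁) − e^(−c·d₂)) / (c·(d₂−d₁))
e^(−0.53×0.6) = 0.7276; e^(−0.53×4.1) = 0.1138
⟨phi⟩ = 0.63 × (0.7276 − 0.1138) / (0.53 × 3.5) = 0.63 × 0.3309 = 0.2084

20.8%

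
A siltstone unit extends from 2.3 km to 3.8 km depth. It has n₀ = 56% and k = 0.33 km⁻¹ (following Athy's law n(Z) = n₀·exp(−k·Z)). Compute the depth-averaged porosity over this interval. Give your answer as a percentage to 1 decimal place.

⟨n⟩ = (1/(Z₂−Z₁)) ∫ n₀ e^(−kZ) dZ = n₀·(e^(−k·Z₁) − e^(−k·Z₂)) / (k·(Z₂−Z₁))
e^(−0.33×2.3) = 0.4681; e^(−0.33×3.8) = 0.2854
⟨n⟩ = 0.56 × (0.4681 − 0.2854) / (0.33 × 1.5) = 0.56 × 0.3692 = 0.2068

20.7%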